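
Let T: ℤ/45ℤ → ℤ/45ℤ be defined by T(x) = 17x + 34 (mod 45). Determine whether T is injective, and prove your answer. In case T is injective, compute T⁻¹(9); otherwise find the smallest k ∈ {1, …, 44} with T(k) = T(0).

25

By definition, T is injective when T(x_1) = T(x_2) forces x_1 = x_2.
Suppose T(x_1) = T(x_2) in ℤ/45ℤ. Then 17x_1 + 34 ≡ 17x_2 + 34 (mod 45), so 17(x_1 − x_2) ≡ 0 (mod 45).
Since gcd(17, 45) = 1, 17 is invertible modulo 45, therefore x_1 − x_2 ≡ 0 (mod 45), i.e. x_1 = x_2.
Therefore T is injective.
We now compute 17⁻¹ mod 45 explicitly. Euclid's algorithm: 45 = 2·17 + 11, 17 = 1·11 + 6, 11 = 1·6 + 5, 6 = 1·5 + 1; back-substituting gives 1 = 8·17 − 3·45, so 17⁻¹ ≡ 8 (mod 45).
Since T is injective, we compute T⁻¹(9): solve 17x + 34 ≡ 9 (mod 45), i.e. 17x ≡ 20 (mod 45).
Multiplying by 17⁻¹ = 8 gives x ≡ 8·20 = 160 = 3·45 + 25 ≡ 25 (mod 45).
Check: T(25) = 17·25 + 34 = 459 = 10·45 + 9 ≡ 9 (mod 45).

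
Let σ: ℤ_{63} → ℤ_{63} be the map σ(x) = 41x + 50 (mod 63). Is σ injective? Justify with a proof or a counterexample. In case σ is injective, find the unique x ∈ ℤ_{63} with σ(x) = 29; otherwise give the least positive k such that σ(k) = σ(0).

21

Recall that injectivity means: for all a, b in the domain, σ(a) = σ(b) implies a = b.
Suppose σ(a) = σ(b) in ℤ_{63}. Then 41a + 50 ≡ 41b + 50 (mod 63), so 41(a − b) ≡ 0 (mod 63).
Since gcd(41, 63) = 1, 41 is invertible modulo 63, therefore a − b ≡ 0 (mod 63), i.e. a = b.
So σ is injective.
We now compute 41⁻¹ mod 63 explicitly. Euclid's algorithm: 63 = 1·41 + 22, 41 = 1·22 + 19, 22 = 1·19 + 3, 19 = 6·3 + 1; back-substituting gives 1 = 20·41 − 13·63, so 41⁻¹ ≡ 20 (mod 63).
Since σ is injective, we compute σ⁻¹(29): solve 41x + 50 ≡ 29 (mod 63), i.e. 41x ≡ 42 (mod 63).
Multiplying by 41⁻¹ = 20 gives x ≡ 20·42 = 840 = 13·63 + 21 ≡ 21 (mod 63).
Check: σ(21) = 41·21 + 50 = 911 = 14·63 + 29 ≡ 29 (mod 63).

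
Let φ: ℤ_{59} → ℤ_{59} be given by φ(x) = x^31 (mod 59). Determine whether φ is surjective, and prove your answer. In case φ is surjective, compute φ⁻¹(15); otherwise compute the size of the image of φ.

29

Since 59 is prime, the nonzero elements of ℤ_{59} form a cyclic group of order 58.
As gcd(31, 58) = 1, raising to the 31st power is a bijection on this group: if x_1^31 ≡ x_2^31 then (x_1x_2^{−1})^31 = 1, and the only element of order dividing gcd(31, 58) = 1 is 1, so x_1 = x_2.
With φ(0) = 0 this makes φ injective on all of ℤ_{59}, hence bijective (finite equal-size domain and codomain). In particular φ is surjective.
Since φ is surjective, we find the preimage of 15. The inverse of x ↦ x^31 on (ℤ_{59})^× is x ↦ x^15, because 31·15 = 465 = 8·58 + 1 ≡ 1 (mod 58) and x^{58} = 1 for x ≠ 0 (Fermat). So φ⁻¹(15) = 15^15 mod 59.
Repeated squaring mod 59: 15^1 ≡ 15, 15^2 ≡ 15² = 225 ≡ 48, 15^4 ≡ 48² = 2304 ≡ 3, 15^8 ≡ 3² = 9. Since 15 = 8 + 4 + 2 + 1, 15^15 ≡ 9·3·48·15: 9·3 = 27, then 27·48 = 1296 ≡ 57, then 57·15 = 855 ≡ 29. So 15^15 ≡ 29 (mod 59).
Hence φ⁻¹(15) = 29.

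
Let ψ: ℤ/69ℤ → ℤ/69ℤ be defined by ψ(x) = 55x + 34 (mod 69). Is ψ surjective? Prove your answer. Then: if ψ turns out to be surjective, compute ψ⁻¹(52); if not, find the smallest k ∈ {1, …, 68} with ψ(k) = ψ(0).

Since gcd(55, 69) = 1, 55 is invertible modulo 69. Euclid's algorithm: 69 = 1·55 + 14, 55 = 3·14 + 13, 14 = 1·13 + 1; back-substituting gives 1 = 64·55 − 51·69, so 55⁻¹ ≡ 64 (mod 69).
For any y ∈ ℤ/69ℤ, x = 64(y − 34) mod 69 satisfies ψ(x) = 55·64(y − 34) + 34 ≡ y (since 55·64 ≡ 1 mod 69). So every y has a preimage.
Hence ψ is surjective.
Since ψ is surjective, we compute ψ⁻¹(52): solve 55x + 34 ≡ 52 (mod 69), i.e. 55x ≡ 18 (mod 69).
Multiplying by 55⁻¹ = 64 gives x ≡ 64·18 = 1152 = 16·69 + 48 ≡ 48 (mod 69).
Check: ψ(48) = 55·48 + 34 = 2674 = 38·69 + 52 ≡ 52 (mod 69).

48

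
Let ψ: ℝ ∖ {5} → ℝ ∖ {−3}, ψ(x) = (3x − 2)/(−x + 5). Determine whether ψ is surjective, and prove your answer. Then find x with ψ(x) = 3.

17/6

For any y ≠ −3, solving y(−x + 5) = 3x − 2 for x gives a well-defined x ≠ 5. So ψ is surjective.
Solving ψ(x) = 3: cross-multiplying gives 3x − 2 = 3(−x + 5), which rearranges to 6x = 17, so x = 17/6.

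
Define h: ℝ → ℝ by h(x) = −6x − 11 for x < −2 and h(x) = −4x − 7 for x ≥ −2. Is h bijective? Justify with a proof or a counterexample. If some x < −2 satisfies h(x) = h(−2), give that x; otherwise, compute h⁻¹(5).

-8/3

Both pieces are strictly decreasing (slopes −6 and −4), so each is injective on its own interval.
The left piece maps (−∞, −2) onto (1, ∞); the right piece maps [−2, ∞) onto (−∞, 1].
Since 1 = 1, the images partition ℝ: h is injective and surjective, hence bijective.
Because the two images are disjoint, no x < −2 has h(x) = h(−2), so we compute h⁻¹(5): 5 lies in (1, ∞), so solve −6x − 11 = 5: x = (5 + 11)/(−6) = −8/3.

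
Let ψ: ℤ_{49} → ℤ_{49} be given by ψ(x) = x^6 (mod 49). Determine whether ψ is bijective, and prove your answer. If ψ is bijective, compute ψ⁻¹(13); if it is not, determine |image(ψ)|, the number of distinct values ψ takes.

ψ(3): Repeated squaring mod 49: 3^1 ≡ 3, 3^2 ≡ 3² = 9, 3^4 ≡ 9² = 81 ≡ 32. Since 6 = 4 + 2, 3^6 ≡ 32·9: 32·9 = 288 ≡ 43. So 3^6 ≡ 43 (mod 49).
ψ(5): Repeated squaring mod 49: 5^1 ≡ 5, 5^2 ≡ 5² = 25, 5^4 ≡ 25² = 625 ≡ 37. Since 6 = 4 + 2, 5^6 ≡ 37·25: 37·25 = 925 ≡ 43. So 5^6 ≡ 43 (mod 49).
So ψ(3) = ψ(5) = 43 while 3 ≠ 5, thus ψ is not injective, hence not bijective.
Since ψ is not bijective, we determine |image(ψ)|. Computing x^6 mod 49 for each x (by repeated squaring, reducing mod 49 at every step), the values ψ(0), ψ(1), …, ψ(48) are: 0, 1, 15, 43, 29, 43, 8, 0, 43, 36, 8, 15, 22, 15, 0, 36, 8, 22, 1, 1, 22, 0, 29, 29, 36, 36, 29, 29, 0, 22, 1, 1, 22, 8, 36, 0, 15, 22, 15, 8, 36, 43, 0, 8, 43, 29, 43, 15, 1.
The distinct values are {0, 1, 8, 15, 22, 29, 36, 43}; there are 8 of them.

8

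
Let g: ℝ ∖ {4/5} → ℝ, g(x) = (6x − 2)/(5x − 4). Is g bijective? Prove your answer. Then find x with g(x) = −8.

17/23

If g(x) = 6/5, cross-multiplying gives 5(6x − 2) = 6(5x − 4), which simplifies to −10 = −24 — false.  So 6/5 has no preimage and g is not surjective.
So g is not bijective.
Solving g(x) = −8: cross-multiplying gives 6x − 2 = −8(5x − 4), which rearranges to 46x = 34, so x = 17/23.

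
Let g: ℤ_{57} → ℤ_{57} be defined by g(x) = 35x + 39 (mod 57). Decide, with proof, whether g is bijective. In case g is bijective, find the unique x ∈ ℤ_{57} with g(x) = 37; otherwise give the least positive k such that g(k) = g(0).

26

Suppose g(a) = g(b) in ℤ_{57}. Then 35a + 39 ≡ 35b + 39 (mod 57), thus 35(a − b) ≡ 0 (mod 57).
Since gcd(35, 57) = 1, 35 is invertible modulo 57, hence a − b ≡ 0 (mod 57), i.e. a = b.
We now compute 35⁻¹ mod 57 explicitly. Euclid's algorithm: 57 = 1·35 + 22, 35 = 1·22 + 13, 22 = 1·13 + 9, 13 = 1·9 + 4, 9 = 2·4 + 1; back-substituting gives 1 = 44·35 − 27·57, so 35⁻¹ ≡ 44 (mod 57).
Then y ↦ 44(y − 39) is a two-sided inverse to g, so every y ∈ ℤ_{57} has a preimage.
Thus g is bijective.
Since g is bijective, we find g⁻¹(37): we need 35x ≡ 37 − 39 ≡ 55 (mod 57). Using 35⁻¹ = 44: x ≡ 44·55 = 2420 = 42·57 + 26, so x = 26.
Check: g(26) = 35·26 + 39 = 949 = 16·57 + 37 ≡ 37 (mod 57).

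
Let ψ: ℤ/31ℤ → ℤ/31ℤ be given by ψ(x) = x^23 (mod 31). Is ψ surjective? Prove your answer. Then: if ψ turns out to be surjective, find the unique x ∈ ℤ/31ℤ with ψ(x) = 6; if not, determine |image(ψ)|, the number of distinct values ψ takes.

Since 31 is prime, the nonzero elements of ℤ/31ℤ form a cyclic group of order 30.
As gcd(23, 30) = 1, raising to the 23rd power is a bijection on this group: if a^23 ≡ b^23 then (ab^{−1})^23 = 1, and the only element of order dividing gcd(23, 30) = 1 is 1, so a = b.
With ψ(0) = 0 this makes ψ injective on all of ℤ/31ℤ, hence bijective (finite equal-size domain and codomain). In particular ψ is surjective.
Since ψ is surjective, we find the preimage of 6. The inverse of x ↦ x^23 on (ℤ/31ℤ)^× is x ↦ x^17, because 23·17 = 391 = 13·30 + 1 ≡ 1 (mod 30) and x^{30} = 1 for x ≠ 0 (Fermat). So ψ⁻¹(6) = 6^17 mod 31.
Repeated squaring mod 31: 6^1 ≡ 6, 6^2 ≡ 6² = 36 ≡ 5, 6^4 ≡ 5² = 25, 6^8 ≡ 25² = 625 ≡ 5, 6^16 ≡ 5² = 25. Since 17 = 16 + 1, 6^17 ≡ 25·6: 25·6 = 150 ≡ 26. So 6^17 ≡ 26 (mod 31).
Hence ψ⁻¹(6) = 26.

26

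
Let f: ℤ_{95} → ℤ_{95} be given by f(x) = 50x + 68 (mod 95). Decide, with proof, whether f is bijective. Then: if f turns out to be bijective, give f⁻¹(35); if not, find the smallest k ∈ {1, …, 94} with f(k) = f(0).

Recall that injectivity means: for all x_1, x_2 in the domain, f(x_1) = f(x_2) implies x_1 = x_2.
We have gcd(50, 95) = 5 > 1. Taking x_1 = 0 and x_2 = 19: f(0) = 68 and f(19) = 50·19 + 68 = 1018 ≡ 68 (mod 95).
So f(0) = f(19) while 0 ≠ 19, hence f is not injective, hence not bijective.
Since f is not bijective, we find the least positive k with f(k) = f(0): this means 50k ≡ 0 (mod 95), i.e. 95 ∣ 50k. Since gcd(50, 95) = 5, dividing through by 5 this holds exactly when 19 ∣ 10k, and as gcd(10, 19) = 1, exactly when 19 ∣ k.
The smallest positive such k is 19.

19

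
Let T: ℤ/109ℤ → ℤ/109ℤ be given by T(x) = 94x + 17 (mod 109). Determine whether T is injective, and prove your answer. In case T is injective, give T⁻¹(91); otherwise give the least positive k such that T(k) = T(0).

Suppose T(a) = T(b) in ℤ/109ℤ. Then 94a + 17 ≡ 94b + 17 (mod 109), thus 94(a − b) ≡ 0 (mod 109).
Since gcd(94, 109) = 1, 94 is invertible modulo 109, thus a − b ≡ 0 (mod 109), i.e. a = b.
Thus T is injective.
We now compute 94⁻¹ mod 109 explicitly. Euclid's algorithm: 109 = 1·94 + 15, 94 = 6·15 + 4, 15 = 3·4 + 3, 4 = 1·3 + 1; back-substituting gives 1 = 29·94 − 25·109, so 94⁻¹ ≡ 29 (mod 109).
Since T is injective, we find T⁻¹(91): we need 94x ≡ 91 − 17 ≡ 74 (mod 109). Using 94⁻¹ = 29: x ≡ 29·74 = 2146 = 19·109 + 75, so x = 75.
Check: T(75) = 94·75 + 17 = 7067 = 64·109 + 91 ≡ 91 (mod 109).

75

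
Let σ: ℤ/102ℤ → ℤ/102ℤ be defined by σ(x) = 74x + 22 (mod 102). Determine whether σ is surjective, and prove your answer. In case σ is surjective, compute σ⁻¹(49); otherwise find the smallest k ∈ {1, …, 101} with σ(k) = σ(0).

Since gcd(74, 102) = 2, we have 74x ≡ 0 (mod 2) for all x, so σ(x) ≡ 0 (mod 2).
But 1 ≢ 0 (mod 2), so 1 ∈ ℤ/102ℤ has no preimage. So σ is not surjective.
Since σ is not surjective, we find the least positive k with σ(k) = σ(0): this means 74k ≡ 0 (mod 102), i.e. 102 ∣ 74k. Since gcd(74, 102) = 2, dividing through by 2 this holds exactly when 51 ∣ 37k, and as gcd(37, 51) = 1, exactly when 51 ∣ k.
The smallest positive such k is 51.

51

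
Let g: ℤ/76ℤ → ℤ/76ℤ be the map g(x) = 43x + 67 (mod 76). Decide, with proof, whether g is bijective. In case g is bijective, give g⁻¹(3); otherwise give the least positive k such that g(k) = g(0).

If g(x_1) = g(x_2), then 43x_1 ≡ 43x_2 (mod 76). Because gcd(43, 76) = 1, we may cancel 43 to get x_1 ≡ x_2 (mod 76).
We now compute 43⁻¹ mod 76 explicitly. Euclid's algorithm: 76 = 1·43 + 33, 43 = 1·33 + 10, 33 = 3·10 + 3, 10 = 3·3 + 1; back-substituting gives 1 = 23·43 − 13·76, so 43⁻¹ ≡ 23 (mod 76).
Then y ↦ 23(y − 67) is a two-sided inverse to g, so every y ∈ ℤ/76ℤ has a preimage.
Thus g is bijective.
Since g is bijective, we find g⁻¹(3): we need 43x ≡ 3 − 67 ≡ 12 (mod 76). Using 43⁻¹ = 23: x ≡ 23·12 = 276 = 3·76 + 48, so x = 48.
Check: g(48) = 43·48 + 67 = 2131 = 28·76 + 3 ≡ 3 (mod 76).

48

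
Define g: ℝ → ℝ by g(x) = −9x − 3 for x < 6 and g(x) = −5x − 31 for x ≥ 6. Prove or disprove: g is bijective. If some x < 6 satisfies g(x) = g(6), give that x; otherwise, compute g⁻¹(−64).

33/5

Both pieces are strictly decreasing (slopes −9 and −5), so each is injective on its own interval.
The left piece maps (−∞, 6) onto (−57, ∞); the right piece maps [6, ∞) onto (−∞, −61].
The images leave a gap (−57 has no preimage), so g is not surjective, hence not bijective.
Because the two images are disjoint, no x < 6 has g(x) = g(6), so we compute g⁻¹(−64): −64 lies in (−∞, −61], so solve −5x − 31 = −64: x = (−64 + 31)/(−5) = 33/5.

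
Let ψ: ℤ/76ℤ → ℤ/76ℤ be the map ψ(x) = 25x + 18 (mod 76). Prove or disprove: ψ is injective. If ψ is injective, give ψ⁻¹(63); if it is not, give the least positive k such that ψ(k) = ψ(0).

17

Recall: ψ is injective when ψ(s) = ψ(t) forces s = t.
Suppose ψ(s) = ψ(t) in ℤ/76ℤ. Then 25s + 18 ≡ 25t + 18 (mod 76), hence 25(s − t) ≡ 0 (mod 76).
Since gcd(25, 76) = 1, 25 is invertible modulo 76, thus s − t ≡ 0 (mod 76), i.e. s = t.
Hence ψ is injective.
We now compute 25⁻¹ mod 76 explicitly. Euclid's algorithm: 76 = 3·25 + 1; back-substituting gives 1 = 73·25 − 24·76, so 25⁻¹ ≡ 73 (mod 76).
Since ψ is injective, we find ψ⁻¹(63): we need 25x ≡ 63 − 18 ≡ 45 (mod 76). Using 25⁻¹ = 73: x ≡ 73·45 = 3285 = 43·76 + 17, so x = 17.
Check: ψ(17) = 25·17 + 18 = 443 = 5·76 + 63 ≡ 63 (mod 76).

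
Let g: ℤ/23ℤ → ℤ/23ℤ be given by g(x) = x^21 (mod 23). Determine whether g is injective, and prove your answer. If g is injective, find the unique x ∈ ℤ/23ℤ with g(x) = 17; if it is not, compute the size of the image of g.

19

Since 23 is prime, the nonzero elements of ℤ/23ℤ form a cyclic group of order 22.
As gcd(21, 22) = 1, raising to the 21st power is a bijection on this group: if s^21 ≡ t^21 then (st^{−1})^21 = 1, and the only element of order dividing gcd(21, 22) = 1 is 1, so s = t.
With g(0) = 0 this makes g injective on all of ℤ/23ℤ, hence bijective (finite equal-size domain and codomain). In particular g is injective.
Since g is injective, we find the preimage of 17. The inverse of x ↦ x^21 on (ℤ/23ℤ)^× is x ↦ x^21, because 21·21 = 441 = 20·22 + 1 ≡ 1 (mod 22) and x^{22} = 1 for x ≠ 0 (Fermat). So g⁻¹(17) = 17^21 mod 23.
Repeated squaring mod 23: 17^1 ≡ 17, 17^2 ≡ 17² = 289 ≡ 13, 17^4 ≡ 13² = 169 ≡ 8, 17^8 ≡ 8² = 64 ≡ 18, 17^16 ≡ 18² = 324 ≡ 2. Since 21 = 16 + 4 + 1, 17^21 ≡ 2·8·17: 2·8 = 16, then 16·17 = 272 ≡ 19. So 17^21 ≡ 19 (mod 23).
Hence g⁻¹(17) = 19.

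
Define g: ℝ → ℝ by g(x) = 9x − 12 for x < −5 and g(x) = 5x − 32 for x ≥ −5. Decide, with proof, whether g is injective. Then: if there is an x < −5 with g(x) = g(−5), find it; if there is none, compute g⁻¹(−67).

Both pieces are strictly increasing (slopes 9 and 5), so each is injective on its own interval.
The left piece maps (−∞, −5) onto (−∞, −57); the right piece maps [−5, ∞) onto [−57, ∞).
These images are disjoint, so no value is attained by both pieces. Therefore g is injective.
Because the two images are disjoint, no x < −5 has g(x) = g(−5), so we compute g⁻¹(−67): −67 lies in (−∞, −57), so solve 9x − 12 = −67: x = (−67 + 12)/9 = −55/9.

-55/9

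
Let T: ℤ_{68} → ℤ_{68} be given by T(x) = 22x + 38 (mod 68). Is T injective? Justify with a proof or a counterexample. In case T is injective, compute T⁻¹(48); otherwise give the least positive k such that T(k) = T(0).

34

Recall that T is injective when T(s) = T(t) forces s = t.
We have gcd(22, 68) = 2 > 1. Taking s = 0 and t = 34: T(0) = 38 and T(34) = 22·34 + 38 = 786 ≡ 38 (mod 68).
So T(0) = T(34) while 0 ≠ 34, therefore T is not injective.
Since T is not injective, we find the least positive k with T(k) = T(0): this means 22k ≡ 0 (mod 68), i.e. 68 ∣ 22k. Since gcd(22, 68) = 2, dividing through by 2 this holds exactly when 34 ∣ 11k, and as gcd(11, 34) = 1, exactly when 34 ∣ k.
The smallest positive such k is 34.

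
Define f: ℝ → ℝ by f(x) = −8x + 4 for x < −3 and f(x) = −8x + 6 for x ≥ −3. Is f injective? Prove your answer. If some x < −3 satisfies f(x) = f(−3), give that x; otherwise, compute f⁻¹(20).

-13/4

Both pieces are strictly decreasing (slopes −8 and −8), so each is injective on its own interval.
The left piece maps (−∞, −3) onto (28, ∞); the right piece maps [−3, ∞) onto (−∞, 30].
These images overlap. In particular f(−3) = 30 (right piece), and solving −8x + 4 = 30 on the left piece gives x = −13/4 < −3.
So f(−13/4) = f(−3) with −13/4 ≠ −3, and f is not injective. This x = −13/4 is the requested value below −3.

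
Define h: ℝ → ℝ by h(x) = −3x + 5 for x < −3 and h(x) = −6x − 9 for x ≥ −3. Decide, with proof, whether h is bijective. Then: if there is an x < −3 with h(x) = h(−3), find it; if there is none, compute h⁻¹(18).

Both pieces are strictly decreasing (slopes −3 and −6), so each is injective on its own interval.
The left piece maps (−∞, −3) onto (14, ∞); the right piece maps [−3, ∞) onto (−∞, 9].
The images leave a gap (14 has no preimage), so h is not surjective, hence not bijective.
Because the two images are disjoint, no x < −3 has h(x) = h(−3), so we compute h⁻¹(18): 18 lies in (14, ∞), so solve −3x + 5 = 18: x = (18 − 5)/(−3) = −13/3.

-13/3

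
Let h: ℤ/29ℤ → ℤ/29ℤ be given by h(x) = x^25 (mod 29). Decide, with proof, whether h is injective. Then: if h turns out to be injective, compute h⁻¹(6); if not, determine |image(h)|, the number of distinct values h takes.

Since 29 is prime, the nonzero elements of ℤ/29ℤ form a cyclic group of order 28.
As gcd(25, 28) = 1, raising to the 25th power is a bijection on this group: if x_1^25 ≡ x_2^25 then (x_1x_2^{−1})^25 = 1, and the only element of order dividing gcd(25, 28) = 1 is 1, so x_1 = x_2.
With h(0) = 0 this makes h injective on all of ℤ/29ℤ, hence bijective (finite equal-size domain and codomain). In particular h is injective.
Since h is injective, we find the preimage of 6. The inverse of x ↦ x^25 on (ℤ/29ℤ)^× is x ↦ x^9, because 25·9 = 225 = 8·28 + 1 ≡ 1 (mod 28) and x^{28} = 1 for x ≠ 0 (Fermat). So h⁻¹(6) = 6^9 mod 29.
Repeated squaring mod 29: 6^1 ≡ 6, 6^2 ≡ 6² = 36 ≡ 7, 6^4 ≡ 7² = 49 ≡ 20, 6^8 ≡ 20² = 400 ≡ 23. Since 9 = 8 + 1, 6^9 ≡ 23·6: 23·6 = 138 ≡ 22. So 6^9 ≡ 22 (mod 29).
Hence h⁻¹(6) = 22.

22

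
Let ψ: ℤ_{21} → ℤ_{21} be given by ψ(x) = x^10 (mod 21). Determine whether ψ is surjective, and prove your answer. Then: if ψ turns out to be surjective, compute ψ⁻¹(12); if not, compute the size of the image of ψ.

ψ(2): Repeated squaring mod 21: 2^1 ≡ 2, 2^2 ≡ 2² = 4, 2^4 ≡ 4² = 16, 2^8 ≡ 16² = 256 ≡ 4. Since 10 = 8 + 2, 2^10 ≡ 4·4: 4·4 = 16. So 2^10 ≡ 16 (mod 21).
ψ(5): Repeated squaring mod 21: 5^1 ≡ 5, 5^2 ≡ 5² = 25 ≡ 4, 5^4 ≡ 4² = 16, 5^8 ≡ 16² = 256 ≡ 4. Since 10 = 8 + 2, 5^10 ≡ 4·4: 4·4 = 16. So 5^10 ≡ 16 (mod 21).
So ψ(2) = ψ(5) = 16 while 2 ≠ 5, so ψ is not injective.
A non-injective map from the 21-element set ℤ_{21} to itself takes at most 20 distinct values, so it cannot be surjective. Hence ψ is not surjective.
Since ψ is not surjective, we determine |image(ψ)|. Computing x^10 mod 21 for each x (by repeated squaring, reducing mod 21 at every step), the values ψ(0), ψ(1), …, ψ(20) are: 0, 1, 16, 18, 4, 16, 15, 7, 1, 9, 4, 4, 9, 1, 7, 15, 16, 4, 18, 16, 1.
The distinct values are {0, 1, 4, 7, 9, 15, 16, 18}; there are 8 of them.

8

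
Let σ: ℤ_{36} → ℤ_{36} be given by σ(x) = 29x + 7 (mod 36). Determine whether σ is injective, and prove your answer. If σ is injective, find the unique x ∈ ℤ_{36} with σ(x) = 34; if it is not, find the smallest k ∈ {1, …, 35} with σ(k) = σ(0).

27

Recall that injectivity means: for all x_1, x_2 in the domain, σ(x_1) = σ(x_2) implies x_1 = x_2.
If σ(x_1) = σ(x_2), then 29x_1 ≡ 29x_2 (mod 36). Because gcd(29, 36) = 1, we may cancel 29 to get x_1 ≡ x_2 (mod 36).
Therefore σ is injective.
We now compute 29⁻¹ mod 36 explicitly. Euclid's algorithm: 36 = 1·29 + 7, 29 = 4·7 + 1; back-substituting gives 1 = 5·29 − 4·36, so 29⁻¹ ≡ 5 (mod 36).
Since σ is injective, we find σ⁻¹(34): we need 29x ≡ 34 − 7 ≡ 27 (mod 36). Using 29⁻¹ = 5: x ≡ 5·27 = 135 = 3·36 + 27, so x = 27.
Check: σ(27) = 29·27 + 7 = 790 = 21·36 + 34 ≡ 34 (mod 36).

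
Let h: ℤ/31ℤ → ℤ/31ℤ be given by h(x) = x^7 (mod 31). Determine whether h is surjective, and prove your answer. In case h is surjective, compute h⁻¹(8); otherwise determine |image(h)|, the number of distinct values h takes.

16

Since 31 is prime, the nonzero elements of ℤ/31ℤ form a cyclic group of order 30.
As gcd(7, 30) = 1, raising to the 7th power is a bijection on this group: if u^7 ≡ v^7 then (uv^{−1})^7 = 1, and the only element of order dividing gcd(7, 30) = 1 is 1, so u = v.
With h(0) = 0 this makes h injective on all of ℤ/31ℤ, hence bijective (finite equal-size domain and codomain). In particular h is surjective.
Since h is surjective, we find the preimage of 8. The inverse of x ↦ x^7 on (ℤ/31ℤ)^× is x ↦ x^13, because 7·13 = 91 = 3·30 + 1 ≡ 1 (mod 30) and x^{30} = 1 for x ≠ 0 (Fermat). So h⁻¹(8) = 8^13 mod 31.
Repeated squaring mod 31: 8^1 ≡ 8, 8^2 ≡ 8² = 64 ≡ 2, 8^4 ≡ 2² = 4, 8^8 ≡ 4² = 16. Since 13 = 8 + 4 + 1, 8^13 ≡ 16·4·8: 16·4 = 64 ≡ 2, then 2·8 = 16. So 8^13 ≡ 16 (mod 31).
Hence h⁻¹(8) = 16.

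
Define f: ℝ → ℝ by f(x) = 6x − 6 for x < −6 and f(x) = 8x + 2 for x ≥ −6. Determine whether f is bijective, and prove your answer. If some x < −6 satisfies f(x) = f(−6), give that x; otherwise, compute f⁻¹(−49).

-20/3

Both pieces are strictly increasing (slopes 6 and 8), so each is injective on its own interval.
The left piece maps (−∞, −6) onto (−∞, −42); the right piece maps [−6, ∞) onto [−46, ∞).
These images overlap. In particular f(−6) = −46 (right piece), and solving 6x − 6 = −46 on the left piece gives x = −20/3 < −6.
So f(−20/3) = f(−6) with −20/3 ≠ −6, and f is not injective, hence not bijective. This x = −20/3 is the requested value below −6.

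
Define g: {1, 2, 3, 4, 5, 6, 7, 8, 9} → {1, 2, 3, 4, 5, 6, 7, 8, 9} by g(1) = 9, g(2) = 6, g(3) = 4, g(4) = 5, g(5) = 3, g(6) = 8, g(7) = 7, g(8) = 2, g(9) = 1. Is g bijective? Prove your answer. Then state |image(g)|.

The values 9, 6, 4, 5, 3, 8, 7, 2, 1 are a permutation of {1, 2, 3, 4, 5, 6, 7, 8, 9}: each element appears exactly once.
So g is injective and surjective, hence bijective.
The image of g is {1, 2, 3, 4, 5, 6, 7, 8, 9}, which has 9 elements.

9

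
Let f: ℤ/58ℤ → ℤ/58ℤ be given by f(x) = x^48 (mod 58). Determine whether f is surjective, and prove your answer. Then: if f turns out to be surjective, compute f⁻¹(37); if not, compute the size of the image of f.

f(3): Repeated squaring mod 58: 3^1 ≡ 3, 3^2 ≡ 3² = 9, 3^4 ≡ 9² = 81 ≡ 23, 3^8 ≡ 23² = 529 ≡ 7, 3^16 ≡ 7² = 49, 3^32 ≡ 49² = 2401 ≡ 23. Since 48 = 32 + 16, 3^48 ≡ 23·49: 23·49 = 1127 ≡ 25. So 3^48 ≡ 25 (mod 58).
f(7): Repeated squaring mod 58: 7^1 ≡ 7, 7^2 ≡ 7² = 49, 7^4 ≡ 49² = 2401 ≡ 23, 7^8 ≡ 23² = 529 ≡ 7, 7^16 ≡ 7² = 49, 7^32 ≡ 49² = 2401 ≡ 23. Since 48 = 32 + 16, 7^48 ≡ 23·49: 23·49 = 1127 ≡ 25. So 7^48 ≡ 25 (mod 58).
So f(3) = f(7) = 25 while 3 ≠ 7, thus f is not injective.
A non-injective map from the 58-element set ℤ/58ℤ to itself takes at most 57 distinct values, so it cannot be surjective. So f is not surjective.
Since f is not surjective, we determine |image(f)|. Computing x^48 mod 58 for each x (by repeated squaring, reducing mod 58 at every step), the values f(0), f(1), …, f(57) are: 0, 1, 52, 25, 36, 23, 24, 25, 16, 45, 36, 49, 30, 49, 24, 53, 20, 1, 20, 7, 16, 45, 54, 53, 52, 7, 54, 23, 30, 29, 30, 23, 54, 7, 52, 53, 54, 45, 16, 7, 20, 1, 20, 53, 24, 49, 30, 49, 36, 45, 16, 25, 24, 23, 36, 25, 52, 1.
The distinct values are {0, 1, 7, 16, 20, 23, 24, 25, 29, 30, 36, 45, 49, 52, 53, 54}; there are 16 of them.

16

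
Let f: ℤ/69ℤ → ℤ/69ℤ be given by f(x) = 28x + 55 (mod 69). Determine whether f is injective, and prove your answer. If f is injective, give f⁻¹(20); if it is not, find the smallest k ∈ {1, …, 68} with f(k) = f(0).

16

By definition, f is injective if f(s) = f(t) implies s = t.
Suppose f(s) = f(t) in ℤ/69ℤ. Then 28s + 55 ≡ 28t + 55 (mod 69), thus 28(s − t) ≡ 0 (mod 69).
Since gcd(28, 69) = 1, 28 is invertible modulo 69, therefore s − t ≡ 0 (mod 69), i.e. s = t.
Hence f is injective.
We now compute 28⁻¹ mod 69 explicitly. Euclid's algorithm: 69 = 2·28 + 13, 28 = 2·13 + 2, 13 = 6·2 + 1; back-substituting gives 1 = 37·28 − 15·69, so 28⁻¹ ≡ 37 (mod 69).
Since f is injective, we find f⁻¹(20): we need 28x ≡ 20 − 55 ≡ 34 (mod 69). Using 28⁻¹ = 37: x ≡ 37·34 = 1258 = 18·69 + 16, so x = 16.
Check: f(16) = 28·16 + 55 = 503 = 7·69 + 20 ≡ 20 (mod 69).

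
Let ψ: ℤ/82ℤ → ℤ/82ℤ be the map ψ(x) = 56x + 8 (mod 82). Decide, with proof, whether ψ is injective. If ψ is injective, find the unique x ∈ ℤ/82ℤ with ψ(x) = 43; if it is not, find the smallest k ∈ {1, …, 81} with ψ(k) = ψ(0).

Recall that injectivity means: for all a, b in the domain, ψ(a) = ψ(b) implies a = b.
We have gcd(56, 82) = 2 > 1. Taking a = 0 and b = 41: ψ(0) = 8 and ψ(41) = 56·41 + 8 = 2304 ≡ 8 (mod 82).
So ψ(0) = ψ(41) while 0 ≠ 41, hence ψ is not injective.
Since ψ is not injective, we find the least positive k with ψ(k) = ψ(0): this means 56k ≡ 0 (mod 82), i.e. 82 ∣ 56k. Since gcd(56, 82) = 2, dividing through by 2 this holds exactly when 41 ∣ 28k, and as gcd(28, 41) = 1, exactly when 41 ∣ k.
The smallest positive such k is 41.

41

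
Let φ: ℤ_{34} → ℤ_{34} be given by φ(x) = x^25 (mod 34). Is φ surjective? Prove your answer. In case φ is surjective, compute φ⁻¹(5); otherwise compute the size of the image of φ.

Computing x^25 mod 34 for each x (by repeated squaring, reducing mod 34 at every step), the values φ(0), φ(1), …, φ(33) are: 0, 1, 2, 31, 4, 29, 28, 27, 8, 9, 24, 23, 22, 13, 20, 15, 16, 17, 18, 19, 14, 21, 12, 11, 10, 25, 26, 7, 6, 5, 30, 3, 32, 33.
Every element of ℤ_{34} appears exactly once in this list, so φ is a bijection, and in particular surjective.
Since φ is surjective, we read off the preimage of 5 from the same table: φ(29) = 5, so φ⁻¹(5) = 29.

29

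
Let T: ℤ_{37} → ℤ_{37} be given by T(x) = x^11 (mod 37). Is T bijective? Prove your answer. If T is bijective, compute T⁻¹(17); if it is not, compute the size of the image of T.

Since 37 is prime, the nonzero elements of ℤ_{37} form a cyclic group of order 36.
As gcd(11, 36) = 1, raising to the 11th power is a bijection on this group: if s^11 ≡ t^11 then (st^{−1})^11 = 1, and the only element of order dividing gcd(11, 36) = 1 is 1, so s = t.
With T(0) = 0 this makes T injective on all of ℤ_{37}, hence bijective (finite equal-size domain and codomain). In particular T is bijective.
Since T is bijective, we find the preimage of 17. The inverse of x ↦ x^11 on (ℤ_{37})^× is x ↦ x^23, because 11·23 = 253 = 7·36 + 1 ≡ 1 (mod 36) and x^{36} = 1 for x ≠ 0 (Fermat). So T⁻¹(17) = 17^23 mod 37.
Repeated squaring mod 37: 17^1 ≡ 17, 17^2 ≡ 17² = 289 ≡ 30, 17^4 ≡ 30² = 900 ≡ 12, 17^8 ≡ 12² = 144 ≡ 33, 17^16 ≡ 33² = 1089 ≡ 16. Since 23 = 16 + 4 + 2 + 1, 17^23 ≡ 16·12·30·17: 16·12 = 192 ≡ 7, then 7·30 = 210 ≡ 25, then 25·17 = 425 ≡ 18. So 17^23 ≡ 18 (mod 37).
Hence T⁻¹(17) = 18.

18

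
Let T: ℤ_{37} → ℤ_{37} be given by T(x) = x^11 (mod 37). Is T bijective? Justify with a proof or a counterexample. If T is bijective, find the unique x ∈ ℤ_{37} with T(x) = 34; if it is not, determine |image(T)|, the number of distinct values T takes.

16

Since 37 is prime, the nonzero elements of ℤ_{37} form a cyclic group of order 36.
As gcd(11, 36) = 1, raising to the 11th power is a bijection on this group: if u^11 ≡ v^11 then (uv^{−1})^11 = 1, and the only element of order dividing gcd(11, 36) = 1 is 1, so u = v.
With T(0) = 0 this makes T injective on all of ℤ_{37}, hence bijective (finite equal-size domain and codomain). In particular T is bijective.
Since T is bijective, we find the preimage of 34. The inverse of x ↦ x^11 on (ℤ_{37})^× is x ↦ x^23, because 11·23 = 253 = 7·36 + 1 ≡ 1 (mod 36) and x^{36} = 1 for x ≠ 0 (Fermat). So T⁻¹(34) = 34^23 mod 37.
Repeated squaring mod 37: 34^1 ≡ 34, 34^2 ≡ 34² = 1156 ≡ 9, 34^4 ≡ 9² = 81 ≡ 7, 34^8 ≡ 7² = 49 ≡ 12, 34^16 ≡ 12² = 144 ≡ 33. Since 23 = 16 + 4 + 2 + 1, 34^23 ≡ 33·7·9·34: 33·7 = 231 ≡ 9, then 9·9 = 81 ≡ 7, then 7·34 = 238 ≡ 16. So 34^23 ≡ 16 (mod 37).
Hence T⁻¹(34) = 16.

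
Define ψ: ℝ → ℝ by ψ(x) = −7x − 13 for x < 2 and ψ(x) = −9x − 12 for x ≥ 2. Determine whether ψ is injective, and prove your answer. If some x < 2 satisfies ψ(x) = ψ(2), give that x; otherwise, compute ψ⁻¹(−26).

Both pieces are strictly decreasing (slopes −7 and −9), so each is injective on its own interval.
The left piece maps (−∞, 2) onto (−27, ∞); the right piece maps [2, ∞) onto (−∞, −30].
These images are disjoint, so no value is attained by both pieces. Thus ψ is injective.
Because the two images are disjoint, no x < 2 has ψ(x) = ψ(2), so we compute ψ⁻¹(−26): −26 lies in (−27, ∞), so solve −7x − 13 = −26: x = (−26 + 13)/(−7) = 13/7.

13/7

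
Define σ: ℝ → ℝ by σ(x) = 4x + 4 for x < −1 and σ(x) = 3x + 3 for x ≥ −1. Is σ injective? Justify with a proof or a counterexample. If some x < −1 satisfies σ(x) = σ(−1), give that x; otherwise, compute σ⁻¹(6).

1

Both pieces are strictly increasing (slopes 4 and 3), so each is injective on its own interval.
The left piece maps (−∞, −1) onto (−∞, 0); the right piece maps [−1, ∞) onto [0, ∞).
These images are disjoint, so no value is attained by both pieces. Therefore σ is injective.
Because the two images are disjoint, no x < −1 has σ(x) = σ(−1), so we compute σ⁻¹(6): 6 lies in [0, ∞), so solve 3x + 3 = 6: x = (6 − 3)/3 = 1.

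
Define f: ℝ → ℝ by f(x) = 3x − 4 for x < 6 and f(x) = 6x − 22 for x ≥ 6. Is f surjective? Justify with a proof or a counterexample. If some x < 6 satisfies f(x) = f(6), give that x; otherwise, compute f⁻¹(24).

Both pieces are strictly increasing (slopes 3 and 6), so each is injective on its own interval.
The left piece maps (−∞, 6) onto (−∞, 14); the right piece maps [6, ∞) onto [14, ∞).
These images together cover ℝ, so f is surjective.
Because the two images are disjoint, no x < 6 has f(x) = f(6), so we compute f⁻¹(24): 24 lies in [14, ∞), so solve 6x − 22 = 24: x = (24 + 22)/6 = 23/3.

23/3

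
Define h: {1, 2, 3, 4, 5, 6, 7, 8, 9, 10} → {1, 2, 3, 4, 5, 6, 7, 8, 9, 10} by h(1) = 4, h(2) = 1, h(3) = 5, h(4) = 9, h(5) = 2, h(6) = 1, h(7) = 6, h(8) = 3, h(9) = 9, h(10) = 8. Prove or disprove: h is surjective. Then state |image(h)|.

No element maps to 7, so h is not surjective.
The image of h is {1, 2, 3, 4, 5, 6, 8, 9}, which has 8 elements.

8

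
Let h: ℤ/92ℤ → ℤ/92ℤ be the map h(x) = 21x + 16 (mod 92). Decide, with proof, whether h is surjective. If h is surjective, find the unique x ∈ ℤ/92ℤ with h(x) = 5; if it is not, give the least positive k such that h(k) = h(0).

17

Since gcd(21, 92) = 1, 21 is invertible modulo 92. Euclid's algorithm: 92 = 4·21 + 8, 21 = 2·8 + 5, 8 = 1·5 + 3, 5 = 1·3 + 2, 3 = 1·2 + 1; back-substituting gives 1 = 57·21 − 13·92, so 21⁻¹ ≡ 57 (mod 92).
For any y ∈ ℤ/92ℤ, x = 57(y − 16) mod 92 satisfies h(x) = 21·57(y − 16) + 16 ≡ y (since 21·57 ≡ 1 mod 92). So every y has a preimage.
Therefore h is surjective.
Since h is surjective, we compute h⁻¹(5): solve 21x + 16 ≡ 5 (mod 92), i.e. 21x ≡ 81 (mod 92).
Multiplying by 21⁻¹ = 57 gives x ≡ 57·81 = 4617 = 50·92 + 17 ≡ 17 (mod 92).
Check: h(17) = 21·17 + 16 = 373 = 4·92 + 5 ≡ 5 (mod 92).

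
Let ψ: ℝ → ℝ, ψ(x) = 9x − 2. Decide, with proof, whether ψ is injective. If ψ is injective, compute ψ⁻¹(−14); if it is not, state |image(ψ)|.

Suppose ψ(s) = ψ(t). Then 9s − 2 = 9t − 2, hence 9s = 9t, thus s = t.
Hence ψ is injective.
Since ψ is injective, we compute ψ⁻¹(−14) = (−14 + 2)/9 = −4/3.

-4/3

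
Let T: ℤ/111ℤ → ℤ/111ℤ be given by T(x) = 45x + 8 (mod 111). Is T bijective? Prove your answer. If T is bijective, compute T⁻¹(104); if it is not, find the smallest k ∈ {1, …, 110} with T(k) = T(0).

37

We have gcd(45, 111) = 3 > 1. Taking a = 0 and b = 37: T(0) = 8 and T(37) = 45·37 + 8 = 1673 ≡ 8 (mod 111).
So T(0) = T(37) while 0 ≠ 37, hence T is not injective, hence not bijective.
Since T is not bijective, we find the least positive k with T(k) = T(0): this means 45k ≡ 0 (mod 111), i.e. 111 ∣ 45k. Since gcd(45, 111) = 3, dividing through by 3 this holds exactly when 37 ∣ 15k, and as gcd(15, 37) = 1, exactly when 37 ∣ k.
The smallest positive such k is 37.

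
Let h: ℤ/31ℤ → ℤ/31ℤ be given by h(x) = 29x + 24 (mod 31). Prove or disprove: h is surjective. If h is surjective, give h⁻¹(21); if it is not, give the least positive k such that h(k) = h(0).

17

Since gcd(29, 31) = 1, 29 is invertible modulo 31. Euclid's algorithm: 31 = 1·29 + 2, 29 = 14·2 + 1; back-substituting gives 1 = 15·29 − 14·31, so 29⁻¹ ≡ 15 (mod 31).
For any y ∈ ℤ/31ℤ, x = 15(y − 24) mod 31 satisfies h(x) = 29·15(y − 24) + 24 ≡ y (since 29·15 ≡ 1 mod 31). So every y has a preimage.
Therefore h is surjective.
Since h is surjective, we find h⁻¹(21): we need 29x ≡ 21 − 24 ≡ 28 (mod 31). Using 29⁻¹ = 15: x ≡ 15·28 = 420 = 13·31 + 17, so x = 17.
Check: h(17) = 29·17 + 24 = 517 = 16·31 + 21 ≡ 21 (mod 31).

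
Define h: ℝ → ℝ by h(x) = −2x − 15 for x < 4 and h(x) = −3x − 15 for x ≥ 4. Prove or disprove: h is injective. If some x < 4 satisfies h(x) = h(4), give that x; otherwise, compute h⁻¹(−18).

Both pieces are strictly decreasing (slopes −2 and −3), so each is injective on its own interval.
The left piece maps (−∞, 4) onto (−23, ∞); the right piece maps [4, ∞) onto (−∞, −27].
These images are disjoint, so no value is attained by both pieces. Thus h is injective.
Because the two images are disjoint, no x < 4 has h(x) = h(4), so we compute h⁻¹(−18): −18 lies in (−23, ∞), so solve −2x − 15 = −18: x = (−18 + 15)/(−2) = 3/2.

3/2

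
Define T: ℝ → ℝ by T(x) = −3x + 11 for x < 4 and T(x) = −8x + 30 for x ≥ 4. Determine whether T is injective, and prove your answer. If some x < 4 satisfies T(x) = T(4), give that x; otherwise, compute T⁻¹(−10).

Both pieces are strictly decreasing (slopes −3 and −8), so each is injective on its own interval.
The left piece maps (−∞, 4) onto (−1, ∞); the right piece maps [4, ∞) onto (−∞, −2].
These images are disjoint, so no value is attained by both pieces. Thus T is injective.
Because the two images are disjoint, no x < 4 has T(x) = T(4), so we compute T⁻¹(−10): −10 lies in (−∞, −2], so solve −8x + 30 = −10: x = (−10 − 30)/(−8) = 5.

5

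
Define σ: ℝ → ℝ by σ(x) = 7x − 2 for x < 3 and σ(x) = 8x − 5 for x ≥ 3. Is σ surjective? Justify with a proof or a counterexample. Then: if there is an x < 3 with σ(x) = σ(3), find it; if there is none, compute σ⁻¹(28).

33/8

Both pieces are strictly increasing (slopes 7 and 8), so each is injective on its own interval.
The left piece maps (−∞, 3) onto (−∞, 19); the right piece maps [3, ∞) onto [19, ∞).
These images together cover ℝ, so σ is surjective.
Because the two images are disjoint, no x < 3 has σ(x) = σ(3), so we compute σ⁻¹(28): 28 lies in [19, ∞), so solve 8x − 5 = 28: x = (28 + 5)/8 = 33/8.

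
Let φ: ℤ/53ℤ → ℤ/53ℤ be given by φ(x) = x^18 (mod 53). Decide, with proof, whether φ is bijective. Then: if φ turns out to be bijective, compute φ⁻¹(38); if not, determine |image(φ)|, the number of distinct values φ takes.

φ(26): Repeated squaring mod 53: 26^1 ≡ 26, 26^2 ≡ 26² = 676 ≡ 40, 26^4 ≡ 40² = 1600 ≡ 10, 26^8 ≡ 10² = 100 ≡ 47, 26^16 ≡ 47² = 2209 ≡ 36. Since 18 = 16 + 2, 26^18 ≡ 36·40: 36·40 = 1440 ≡ 9. So 26^18 ≡ 9 (mod 53).
φ(27): Repeated squaring mod 53: 27^1 ≡ 27, 27^2 ≡ 27² = 729 ≡ 40, 27^4 ≡ 40² = 1600 ≡ 10, 27^8 ≡ 10² = 100 ≡ 47, 27^16 ≡ 47² = 2209 ≡ 36. Since 18 = 16 + 2, 27^18 ≡ 36·40: 36·40 = 1440 ≡ 9. So 27^18 ≡ 9 (mod 53).
So φ(26) = φ(27) = 9 while 26 ≠ 27, thus φ is not injective, hence not bijective.
Since φ is not bijective, we determine |image(φ)|. Computing x^18 mod 53 for each x (by repeated squaring, reducing mod 53 at every step), the values φ(0), φ(1), …, φ(52) are: 0, 1, 6, 29, 36, 7, 15, 47, 4, 46, 42, 16, 37, 28, 17, 44, 24, 13, 11, 25, 40, 38, 43, 52, 10, 49, 9, 9, 49, 10, 52, 43, 38, 40, 25, 11, 13, 24, 44, 17, 28, 37, 16, 42, 46, 4, 47, 15, 7, 36, 29, 6, 1.
The distinct values are {0, 1, 4, 6, 7, 9, 10, 11, 13, 15, 16, 17, 24, 25, 28, 29, 36, 37, 38, 40, 42, 43, 44, 46, 47, 49, 52}; there are 27 of them.

27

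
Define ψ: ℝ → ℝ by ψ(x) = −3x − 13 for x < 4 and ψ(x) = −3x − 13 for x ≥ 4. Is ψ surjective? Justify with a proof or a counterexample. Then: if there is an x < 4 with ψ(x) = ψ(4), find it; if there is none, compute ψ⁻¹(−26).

13/3

Both pieces are strictly decreasing (slopes −3 and −3), so each is injective on its own interval.
The left piece maps (−∞, 4) onto (−25, ∞); the right piece maps [4, ∞) onto (−∞, −25].
These images together cover ℝ, so ψ is surjective.
Because the two images are disjoint, no x < 4 has ψ(x) = ψ(4), so we compute ψ⁻¹(−26): −26 lies in (−∞, −25], so solve −3x − 13 = −26: x = (−26 + 13)/(−3) = 13/3.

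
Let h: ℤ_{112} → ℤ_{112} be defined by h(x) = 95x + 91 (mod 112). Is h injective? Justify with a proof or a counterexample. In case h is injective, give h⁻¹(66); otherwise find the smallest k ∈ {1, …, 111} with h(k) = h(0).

41

By definition, h is injective when h(s) = h(t) forces s = t.
Suppose h(s) = h(t) in ℤ_{112}. Then 95s + 91 ≡ 95t + 91 (mod 112), hence 95(s − t) ≡ 0 (mod 112).
Since gcd(95, 112) = 1, 95 is invertible modulo 112, hence s − t ≡ 0 (mod 112), i.e. s = t.
Hence h is injective.
We now compute 95⁻¹ mod 112 explicitly. Euclid's algorithm: 112 = 1·95 + 17, 95 = 5·17 + 10, 17 = 1·10 + 7, 10 = 1·7 + 3, 7 = 2·3 + 1; back-substituting gives 1 = 79·95 − 67·112, so 95⁻¹ ≡ 79 (mod 112).
Since h is injective, we compute h⁻¹(66): solve 95x + 91 ≡ 66 (mod 112), i.e. 95x ≡ 87 (mod 112).
Multiplying by 95⁻¹ = 79 gives x ≡ 79·87 = 6873 = 61·112 + 41 ≡ 41 (mod 112).
Check: h(41) = 95·41 + 91 = 3986 = 35·112 + 66 ≡ 66 (mod 112).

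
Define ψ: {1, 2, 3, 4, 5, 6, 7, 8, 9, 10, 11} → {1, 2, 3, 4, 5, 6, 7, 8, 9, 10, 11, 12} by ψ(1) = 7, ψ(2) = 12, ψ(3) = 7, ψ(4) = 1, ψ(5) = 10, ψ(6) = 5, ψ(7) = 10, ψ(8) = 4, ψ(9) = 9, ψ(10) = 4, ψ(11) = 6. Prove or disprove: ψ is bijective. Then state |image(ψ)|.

ψ(1) = 7 = ψ(3) with 1 ≠ 3, so ψ is not injective, hence not bijective.
The image of ψ is {1, 4, 5, 6, 7, 9, 10, 12}, which has 8 elements.

8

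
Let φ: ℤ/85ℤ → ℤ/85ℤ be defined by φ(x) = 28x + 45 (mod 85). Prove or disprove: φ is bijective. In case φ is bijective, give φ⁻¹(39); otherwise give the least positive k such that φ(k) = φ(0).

18

If φ(s) = φ(t), then 28s ≡ 28t (mod 85). Because gcd(28, 85) = 1, we may cancel 28 to get s ≡ t (mod 85).
We now compute 28⁻¹ mod 85 explicitly. Euclid's algorithm: 85 = 3·28 + 1; back-substituting gives 1 = 82·28 − 27·85, so 28⁻¹ ≡ 82 (mod 85).
For any y ∈ ℤ/85ℤ, x = 82(y − 45) mod 85 satisfies φ(x) = 28·82(y − 45) + 45 ≡ y (since 28·82 ≡ 1 mod 85). So every y has a preimage.
Hence φ is bijective.
Since φ is bijective, we find φ⁻¹(39): we need 28x ≡ 39 − 45 ≡ 79 (mod 85). Using 28⁻¹ = 82: x ≡ 82·79 = 6478 = 76·85 + 18, so x = 18.
Check: φ(18) = 28·18 + 45 = 549 = 6·85 + 39 ≡ 39 (mod 85).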